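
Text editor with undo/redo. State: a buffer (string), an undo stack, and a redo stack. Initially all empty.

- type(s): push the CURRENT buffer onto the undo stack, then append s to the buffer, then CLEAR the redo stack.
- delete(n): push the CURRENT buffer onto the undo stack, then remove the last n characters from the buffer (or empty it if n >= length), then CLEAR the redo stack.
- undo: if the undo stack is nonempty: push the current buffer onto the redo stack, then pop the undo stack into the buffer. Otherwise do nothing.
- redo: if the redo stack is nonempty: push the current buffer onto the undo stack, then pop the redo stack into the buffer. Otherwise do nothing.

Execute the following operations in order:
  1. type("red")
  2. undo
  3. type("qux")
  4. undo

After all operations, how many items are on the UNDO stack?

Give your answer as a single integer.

Answer: 0

Derivation:
After op 1 (type): buf='red' undo_depth=1 redo_depth=0
After op 2 (undo): buf='(empty)' undo_depth=0 redo_depth=1
After op 3 (type): buf='qux' undo_depth=1 redo_depth=0
After op 4 (undo): buf='(empty)' undo_depth=0 redo_depth=1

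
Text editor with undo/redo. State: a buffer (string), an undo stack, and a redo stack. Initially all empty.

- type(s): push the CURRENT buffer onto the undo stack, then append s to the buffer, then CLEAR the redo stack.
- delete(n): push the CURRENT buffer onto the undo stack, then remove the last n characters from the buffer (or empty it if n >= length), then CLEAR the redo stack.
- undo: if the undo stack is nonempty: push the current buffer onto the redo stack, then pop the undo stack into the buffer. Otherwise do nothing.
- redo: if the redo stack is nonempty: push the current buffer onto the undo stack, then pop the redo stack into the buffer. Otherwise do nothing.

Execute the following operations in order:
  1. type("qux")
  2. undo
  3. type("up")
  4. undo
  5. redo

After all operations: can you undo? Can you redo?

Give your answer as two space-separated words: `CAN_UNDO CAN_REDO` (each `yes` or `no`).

After op 1 (type): buf='qux' undo_depth=1 redo_depth=0
After op 2 (undo): buf='(empty)' undo_depth=0 redo_depth=1
After op 3 (type): buf='up' undo_depth=1 redo_depth=0
After op 4 (undo): buf='(empty)' undo_depth=0 redo_depth=1
After op 5 (redo): buf='up' undo_depth=1 redo_depth=0

Answer: yes no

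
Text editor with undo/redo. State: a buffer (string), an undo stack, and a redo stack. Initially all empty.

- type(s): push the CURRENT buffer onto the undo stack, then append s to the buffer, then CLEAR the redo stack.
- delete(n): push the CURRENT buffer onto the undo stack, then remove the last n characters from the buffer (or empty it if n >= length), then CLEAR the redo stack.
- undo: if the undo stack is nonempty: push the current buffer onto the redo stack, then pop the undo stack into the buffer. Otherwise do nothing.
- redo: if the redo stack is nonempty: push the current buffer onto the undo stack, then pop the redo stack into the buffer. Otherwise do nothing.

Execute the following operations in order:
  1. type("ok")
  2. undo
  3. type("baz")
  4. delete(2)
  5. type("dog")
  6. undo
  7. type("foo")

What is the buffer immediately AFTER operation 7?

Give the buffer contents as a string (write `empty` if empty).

After op 1 (type): buf='ok' undo_depth=1 redo_depth=0
After op 2 (undo): buf='(empty)' undo_depth=0 redo_depth=1
After op 3 (type): buf='baz' undo_depth=1 redo_depth=0
After op 4 (delete): buf='b' undo_depth=2 redo_depth=0
After op 5 (type): buf='bdog' undo_depth=3 redo_depth=0
After op 6 (undo): buf='b' undo_depth=2 redo_depth=1
After op 7 (type): buf='bfoo' undo_depth=3 redo_depth=0

Answer: bfoo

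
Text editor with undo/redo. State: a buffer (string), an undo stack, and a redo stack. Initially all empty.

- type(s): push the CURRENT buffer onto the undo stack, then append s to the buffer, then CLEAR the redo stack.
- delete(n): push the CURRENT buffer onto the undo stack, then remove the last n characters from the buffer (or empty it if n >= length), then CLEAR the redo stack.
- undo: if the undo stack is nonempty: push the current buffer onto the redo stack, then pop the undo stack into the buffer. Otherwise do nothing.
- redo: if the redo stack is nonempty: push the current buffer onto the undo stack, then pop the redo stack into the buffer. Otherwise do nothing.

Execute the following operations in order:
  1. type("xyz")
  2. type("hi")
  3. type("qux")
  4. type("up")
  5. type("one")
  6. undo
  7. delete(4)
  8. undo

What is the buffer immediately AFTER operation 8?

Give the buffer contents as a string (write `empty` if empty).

After op 1 (type): buf='xyz' undo_depth=1 redo_depth=0
After op 2 (type): buf='xyzhi' undo_depth=2 redo_depth=0
After op 3 (type): buf='xyzhiqux' undo_depth=3 redo_depth=0
After op 4 (type): buf='xyzhiquxup' undo_depth=4 redo_depth=0
After op 5 (type): buf='xyzhiquxupone' undo_depth=5 redo_depth=0
After op 6 (undo): buf='xyzhiquxup' undo_depth=4 redo_depth=1
After op 7 (delete): buf='xyzhiq' undo_depth=5 redo_depth=0
After op 8 (undo): buf='xyzhiquxup' undo_depth=4 redo_depth=1

Answer: xyzhiquxup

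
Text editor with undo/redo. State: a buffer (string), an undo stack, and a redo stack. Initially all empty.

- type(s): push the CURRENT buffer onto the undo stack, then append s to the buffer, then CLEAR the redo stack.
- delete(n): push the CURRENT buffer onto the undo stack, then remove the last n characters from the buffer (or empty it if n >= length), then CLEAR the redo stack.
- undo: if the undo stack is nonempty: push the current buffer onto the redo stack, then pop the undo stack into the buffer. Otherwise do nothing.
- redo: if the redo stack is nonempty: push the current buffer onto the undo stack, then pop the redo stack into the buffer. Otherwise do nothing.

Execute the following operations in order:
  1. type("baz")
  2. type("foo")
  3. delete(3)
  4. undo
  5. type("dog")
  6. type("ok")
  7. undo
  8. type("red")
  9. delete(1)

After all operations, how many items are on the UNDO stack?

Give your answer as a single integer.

After op 1 (type): buf='baz' undo_depth=1 redo_depth=0
After op 2 (type): buf='bazfoo' undo_depth=2 redo_depth=0
After op 3 (delete): buf='baz' undo_depth=3 redo_depth=0
After op 4 (undo): buf='bazfoo' undo_depth=2 redo_depth=1
After op 5 (type): buf='bazfoodog' undo_depth=3 redo_depth=0
After op 6 (type): buf='bazfoodogok' undo_depth=4 redo_depth=0
After op 7 (undo): buf='bazfoodog' undo_depth=3 redo_depth=1
After op 8 (type): buf='bazfoodogred' undo_depth=4 redo_depth=0
After op 9 (delete): buf='bazfoodogre' undo_depth=5 redo_depth=0

Answer: 5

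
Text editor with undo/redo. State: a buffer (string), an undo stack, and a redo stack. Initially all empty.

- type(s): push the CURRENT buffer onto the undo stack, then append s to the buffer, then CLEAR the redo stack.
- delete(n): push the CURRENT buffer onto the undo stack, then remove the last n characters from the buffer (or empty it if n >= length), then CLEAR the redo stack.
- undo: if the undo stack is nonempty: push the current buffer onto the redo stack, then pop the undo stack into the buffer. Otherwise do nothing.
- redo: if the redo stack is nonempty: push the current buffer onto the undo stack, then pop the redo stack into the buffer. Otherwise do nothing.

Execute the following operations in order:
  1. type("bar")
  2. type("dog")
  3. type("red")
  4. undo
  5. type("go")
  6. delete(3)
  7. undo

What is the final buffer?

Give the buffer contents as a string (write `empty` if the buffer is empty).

After op 1 (type): buf='bar' undo_depth=1 redo_depth=0
After op 2 (type): buf='bardog' undo_depth=2 redo_depth=0
After op 3 (type): buf='bardogred' undo_depth=3 redo_depth=0
After op 4 (undo): buf='bardog' undo_depth=2 redo_depth=1
After op 5 (type): buf='bardoggo' undo_depth=3 redo_depth=0
After op 6 (delete): buf='bardo' undo_depth=4 redo_depth=0
After op 7 (undo): buf='bardoggo' undo_depth=3 redo_depth=1

Answer: bardoggo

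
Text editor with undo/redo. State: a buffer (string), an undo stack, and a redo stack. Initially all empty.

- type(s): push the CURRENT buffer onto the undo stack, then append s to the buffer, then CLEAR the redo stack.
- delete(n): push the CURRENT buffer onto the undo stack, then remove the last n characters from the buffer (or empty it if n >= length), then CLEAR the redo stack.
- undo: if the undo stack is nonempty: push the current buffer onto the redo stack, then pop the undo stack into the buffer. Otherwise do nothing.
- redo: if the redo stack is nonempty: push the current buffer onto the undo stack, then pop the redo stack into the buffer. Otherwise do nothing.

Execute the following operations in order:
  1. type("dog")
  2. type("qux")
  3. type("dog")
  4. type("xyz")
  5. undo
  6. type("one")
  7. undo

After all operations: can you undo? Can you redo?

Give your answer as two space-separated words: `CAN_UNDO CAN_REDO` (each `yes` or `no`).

Answer: yes yes

Derivation:
After op 1 (type): buf='dog' undo_depth=1 redo_depth=0
After op 2 (type): buf='dogqux' undo_depth=2 redo_depth=0
After op 3 (type): buf='dogquxdog' undo_depth=3 redo_depth=0
After op 4 (type): buf='dogquxdogxyz' undo_depth=4 redo_depth=0
After op 5 (undo): buf='dogquxdog' undo_depth=3 redo_depth=1
After op 6 (type): buf='dogquxdogone' undo_depth=4 redo_depth=0
After op 7 (undo): buf='dogquxdog' undo_depth=3 redo_depth=1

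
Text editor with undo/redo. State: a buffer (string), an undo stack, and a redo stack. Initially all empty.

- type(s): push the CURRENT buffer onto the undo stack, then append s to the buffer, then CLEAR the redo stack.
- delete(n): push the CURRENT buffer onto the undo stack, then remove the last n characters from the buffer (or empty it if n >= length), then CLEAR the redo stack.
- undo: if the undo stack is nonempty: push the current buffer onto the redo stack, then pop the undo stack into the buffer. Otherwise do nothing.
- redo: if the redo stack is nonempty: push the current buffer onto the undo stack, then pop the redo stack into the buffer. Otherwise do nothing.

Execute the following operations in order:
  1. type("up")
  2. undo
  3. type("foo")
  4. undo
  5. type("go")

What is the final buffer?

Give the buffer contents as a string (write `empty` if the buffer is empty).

After op 1 (type): buf='up' undo_depth=1 redo_depth=0
After op 2 (undo): buf='(empty)' undo_depth=0 redo_depth=1
After op 3 (type): buf='foo' undo_depth=1 redo_depth=0
After op 4 (undo): buf='(empty)' undo_depth=0 redo_depth=1
After op 5 (type): buf='go' undo_depth=1 redo_depth=0

Answer: go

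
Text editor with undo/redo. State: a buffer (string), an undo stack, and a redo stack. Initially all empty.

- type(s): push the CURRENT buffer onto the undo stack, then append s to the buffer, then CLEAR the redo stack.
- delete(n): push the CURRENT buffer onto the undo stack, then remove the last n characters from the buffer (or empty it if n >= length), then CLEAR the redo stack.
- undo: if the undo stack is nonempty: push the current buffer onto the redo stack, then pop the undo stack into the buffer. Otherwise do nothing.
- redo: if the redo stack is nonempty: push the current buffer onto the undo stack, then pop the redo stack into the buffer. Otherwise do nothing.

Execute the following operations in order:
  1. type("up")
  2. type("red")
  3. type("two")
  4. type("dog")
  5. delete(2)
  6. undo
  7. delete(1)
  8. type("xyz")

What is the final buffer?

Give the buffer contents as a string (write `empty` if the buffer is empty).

Answer: upredtwodoxyz

Derivation:
After op 1 (type): buf='up' undo_depth=1 redo_depth=0
After op 2 (type): buf='upred' undo_depth=2 redo_depth=0
After op 3 (type): buf='upredtwo' undo_depth=3 redo_depth=0
After op 4 (type): buf='upredtwodog' undo_depth=4 redo_depth=0
After op 5 (delete): buf='upredtwod' undo_depth=5 redo_depth=0
After op 6 (undo): buf='upredtwodog' undo_depth=4 redo_depth=1
After op 7 (delete): buf='upredtwodo' undo_depth=5 redo_depth=0
After op 8 (type): buf='upredtwodoxyz' undo_depth=6 redo_depth=0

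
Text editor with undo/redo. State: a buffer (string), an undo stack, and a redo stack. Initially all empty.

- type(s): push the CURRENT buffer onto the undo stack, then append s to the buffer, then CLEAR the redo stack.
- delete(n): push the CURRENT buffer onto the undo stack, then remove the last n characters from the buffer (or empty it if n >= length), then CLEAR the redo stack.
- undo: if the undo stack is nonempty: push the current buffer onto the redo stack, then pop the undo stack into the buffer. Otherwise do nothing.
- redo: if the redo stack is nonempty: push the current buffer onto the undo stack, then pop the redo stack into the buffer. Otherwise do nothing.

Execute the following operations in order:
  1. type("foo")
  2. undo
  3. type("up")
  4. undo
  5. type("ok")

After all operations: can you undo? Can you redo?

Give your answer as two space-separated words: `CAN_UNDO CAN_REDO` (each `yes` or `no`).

Answer: yes no

Derivation:
After op 1 (type): buf='foo' undo_depth=1 redo_depth=0
After op 2 (undo): buf='(empty)' undo_depth=0 redo_depth=1
After op 3 (type): buf='up' undo_depth=1 redo_depth=0
After op 4 (undo): buf='(empty)' undo_depth=0 redo_depth=1
After op 5 (type): buf='ok' undo_depth=1 redo_depth=0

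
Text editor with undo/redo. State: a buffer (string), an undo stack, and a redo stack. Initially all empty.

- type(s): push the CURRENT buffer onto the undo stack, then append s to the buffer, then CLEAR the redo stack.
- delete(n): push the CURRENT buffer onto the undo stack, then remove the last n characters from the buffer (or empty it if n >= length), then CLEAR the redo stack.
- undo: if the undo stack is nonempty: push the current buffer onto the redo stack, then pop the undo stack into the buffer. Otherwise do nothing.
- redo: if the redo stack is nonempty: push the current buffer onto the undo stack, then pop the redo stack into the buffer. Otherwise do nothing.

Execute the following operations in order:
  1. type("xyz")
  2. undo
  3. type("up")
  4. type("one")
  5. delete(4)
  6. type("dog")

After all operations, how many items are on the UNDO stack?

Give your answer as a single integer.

Answer: 4

Derivation:
After op 1 (type): buf='xyz' undo_depth=1 redo_depth=0
After op 2 (undo): buf='(empty)' undo_depth=0 redo_depth=1
After op 3 (type): buf='up' undo_depth=1 redo_depth=0
After op 4 (type): buf='upone' undo_depth=2 redo_depth=0
After op 5 (delete): buf='u' undo_depth=3 redo_depth=0
After op 6 (type): buf='udog' undo_depth=4 redo_depth=0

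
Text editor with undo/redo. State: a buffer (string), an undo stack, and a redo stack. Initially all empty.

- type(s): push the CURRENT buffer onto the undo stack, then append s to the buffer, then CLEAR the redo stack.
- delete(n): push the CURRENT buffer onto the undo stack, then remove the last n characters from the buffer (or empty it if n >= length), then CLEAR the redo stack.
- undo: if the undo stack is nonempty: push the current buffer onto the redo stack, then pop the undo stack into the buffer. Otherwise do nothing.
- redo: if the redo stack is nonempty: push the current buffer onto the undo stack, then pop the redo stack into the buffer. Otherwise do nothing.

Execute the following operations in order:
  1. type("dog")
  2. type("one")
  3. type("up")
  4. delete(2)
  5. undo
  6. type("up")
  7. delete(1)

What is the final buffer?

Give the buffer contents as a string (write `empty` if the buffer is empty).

Answer: dogoneupu

Derivation:
After op 1 (type): buf='dog' undo_depth=1 redo_depth=0
After op 2 (type): buf='dogone' undo_depth=2 redo_depth=0
After op 3 (type): buf='dogoneup' undo_depth=3 redo_depth=0
After op 4 (delete): buf='dogone' undo_depth=4 redo_depth=0
After op 5 (undo): buf='dogoneup' undo_depth=3 redo_depth=1
After op 6 (type): buf='dogoneupup' undo_depth=4 redo_depth=0
After op 7 (delete): buf='dogoneupu' undo_depth=5 redo_depth=0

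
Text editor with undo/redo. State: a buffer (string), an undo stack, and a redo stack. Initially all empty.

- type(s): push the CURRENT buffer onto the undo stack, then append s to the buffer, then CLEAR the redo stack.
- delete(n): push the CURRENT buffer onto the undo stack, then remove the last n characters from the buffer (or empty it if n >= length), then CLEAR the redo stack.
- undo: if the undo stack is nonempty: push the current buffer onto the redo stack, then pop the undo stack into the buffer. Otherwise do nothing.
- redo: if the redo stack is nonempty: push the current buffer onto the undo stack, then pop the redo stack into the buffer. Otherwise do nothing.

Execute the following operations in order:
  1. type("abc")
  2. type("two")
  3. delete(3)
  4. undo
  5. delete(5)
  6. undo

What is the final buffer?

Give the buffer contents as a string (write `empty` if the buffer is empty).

After op 1 (type): buf='abc' undo_depth=1 redo_depth=0
After op 2 (type): buf='abctwo' undo_depth=2 redo_depth=0
After op 3 (delete): buf='abc' undo_depth=3 redo_depth=0
After op 4 (undo): buf='abctwo' undo_depth=2 redo_depth=1
After op 5 (delete): buf='a' undo_depth=3 redo_depth=0
After op 6 (undo): buf='abctwo' undo_depth=2 redo_depth=1

Answer: abctwo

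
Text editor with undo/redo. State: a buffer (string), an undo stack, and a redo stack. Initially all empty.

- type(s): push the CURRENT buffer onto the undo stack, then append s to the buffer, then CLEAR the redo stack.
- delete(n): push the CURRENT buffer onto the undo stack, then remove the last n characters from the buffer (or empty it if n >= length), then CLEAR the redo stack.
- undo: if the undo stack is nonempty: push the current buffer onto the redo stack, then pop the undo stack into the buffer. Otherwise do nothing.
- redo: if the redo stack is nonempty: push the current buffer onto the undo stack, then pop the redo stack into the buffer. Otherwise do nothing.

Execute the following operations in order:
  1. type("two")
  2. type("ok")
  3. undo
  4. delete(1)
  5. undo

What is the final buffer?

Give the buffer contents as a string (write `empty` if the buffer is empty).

After op 1 (type): buf='two' undo_depth=1 redo_depth=0
After op 2 (type): buf='twook' undo_depth=2 redo_depth=0
After op 3 (undo): buf='two' undo_depth=1 redo_depth=1
After op 4 (delete): buf='tw' undo_depth=2 redo_depth=0
After op 5 (undo): buf='two' undo_depth=1 redo_depth=1

Answer: two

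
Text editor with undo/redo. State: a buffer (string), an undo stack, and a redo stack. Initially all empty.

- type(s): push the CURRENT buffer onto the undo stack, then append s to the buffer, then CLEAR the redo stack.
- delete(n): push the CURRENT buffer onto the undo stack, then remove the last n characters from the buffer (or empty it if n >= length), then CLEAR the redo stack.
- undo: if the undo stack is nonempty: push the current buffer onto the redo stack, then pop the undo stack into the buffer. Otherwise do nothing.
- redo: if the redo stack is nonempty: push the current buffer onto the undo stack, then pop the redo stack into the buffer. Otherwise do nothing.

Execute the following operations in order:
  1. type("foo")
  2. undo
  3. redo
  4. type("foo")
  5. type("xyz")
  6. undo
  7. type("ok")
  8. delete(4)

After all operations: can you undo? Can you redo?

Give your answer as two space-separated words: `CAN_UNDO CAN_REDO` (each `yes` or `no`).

Answer: yes no

Derivation:
After op 1 (type): buf='foo' undo_depth=1 redo_depth=0
After op 2 (undo): buf='(empty)' undo_depth=0 redo_depth=1
After op 3 (redo): buf='foo' undo_depth=1 redo_depth=0
After op 4 (type): buf='foofoo' undo_depth=2 redo_depth=0
After op 5 (type): buf='foofooxyz' undo_depth=3 redo_depth=0
After op 6 (undo): buf='foofoo' undo_depth=2 redo_depth=1
After op 7 (type): buf='foofoook' undo_depth=3 redo_depth=0
After op 8 (delete): buf='foof' undo_depth=4 redo_depth=0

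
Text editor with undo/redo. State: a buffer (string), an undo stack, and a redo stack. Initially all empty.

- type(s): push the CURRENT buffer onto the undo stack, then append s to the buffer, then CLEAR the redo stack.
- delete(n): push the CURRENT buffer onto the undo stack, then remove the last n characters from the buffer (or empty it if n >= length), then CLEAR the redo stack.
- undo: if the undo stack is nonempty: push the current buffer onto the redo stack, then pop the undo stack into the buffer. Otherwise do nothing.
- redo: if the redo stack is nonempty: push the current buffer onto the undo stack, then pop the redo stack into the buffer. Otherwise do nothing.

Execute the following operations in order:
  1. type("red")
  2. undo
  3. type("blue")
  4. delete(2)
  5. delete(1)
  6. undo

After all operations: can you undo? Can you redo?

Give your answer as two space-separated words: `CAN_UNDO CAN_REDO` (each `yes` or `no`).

Answer: yes yes

Derivation:
After op 1 (type): buf='red' undo_depth=1 redo_depth=0
After op 2 (undo): buf='(empty)' undo_depth=0 redo_depth=1
After op 3 (type): buf='blue' undo_depth=1 redo_depth=0
After op 4 (delete): buf='bl' undo_depth=2 redo_depth=0
After op 5 (delete): buf='b' undo_depth=3 redo_depth=0
After op 6 (undo): buf='bl' undo_depth=2 redo_depth=1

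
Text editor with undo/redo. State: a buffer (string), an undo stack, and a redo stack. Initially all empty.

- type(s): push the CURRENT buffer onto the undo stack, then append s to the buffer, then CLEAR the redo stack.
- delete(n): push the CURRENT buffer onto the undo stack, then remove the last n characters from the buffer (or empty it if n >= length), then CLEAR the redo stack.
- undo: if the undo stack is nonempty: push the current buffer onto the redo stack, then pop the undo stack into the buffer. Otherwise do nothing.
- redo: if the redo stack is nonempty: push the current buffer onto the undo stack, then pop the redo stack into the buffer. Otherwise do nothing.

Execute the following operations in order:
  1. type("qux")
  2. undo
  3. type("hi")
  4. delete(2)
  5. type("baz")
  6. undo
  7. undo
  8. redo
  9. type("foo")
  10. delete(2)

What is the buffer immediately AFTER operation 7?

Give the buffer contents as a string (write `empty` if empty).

Answer: hi

Derivation:
After op 1 (type): buf='qux' undo_depth=1 redo_depth=0
After op 2 (undo): buf='(empty)' undo_depth=0 redo_depth=1
After op 3 (type): buf='hi' undo_depth=1 redo_depth=0
After op 4 (delete): buf='(empty)' undo_depth=2 redo_depth=0
After op 5 (type): buf='baz' undo_depth=3 redo_depth=0
After op 6 (undo): buf='(empty)' undo_depth=2 redo_depth=1
After op 7 (undo): buf='hi' undo_depth=1 redo_depth=2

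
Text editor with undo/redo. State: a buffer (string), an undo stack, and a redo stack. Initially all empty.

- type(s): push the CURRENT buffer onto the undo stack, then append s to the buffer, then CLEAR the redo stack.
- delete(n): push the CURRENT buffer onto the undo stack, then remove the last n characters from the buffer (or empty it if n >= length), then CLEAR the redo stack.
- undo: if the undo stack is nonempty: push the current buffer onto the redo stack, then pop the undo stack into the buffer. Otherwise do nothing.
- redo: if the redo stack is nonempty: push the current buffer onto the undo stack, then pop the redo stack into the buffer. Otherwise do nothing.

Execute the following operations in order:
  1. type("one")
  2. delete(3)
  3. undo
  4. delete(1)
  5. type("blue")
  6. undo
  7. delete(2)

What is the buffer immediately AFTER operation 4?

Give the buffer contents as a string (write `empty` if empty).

After op 1 (type): buf='one' undo_depth=1 redo_depth=0
After op 2 (delete): buf='(empty)' undo_depth=2 redo_depth=0
After op 3 (undo): buf='one' undo_depth=1 redo_depth=1
After op 4 (delete): buf='on' undo_depth=2 redo_depth=0

Answer: on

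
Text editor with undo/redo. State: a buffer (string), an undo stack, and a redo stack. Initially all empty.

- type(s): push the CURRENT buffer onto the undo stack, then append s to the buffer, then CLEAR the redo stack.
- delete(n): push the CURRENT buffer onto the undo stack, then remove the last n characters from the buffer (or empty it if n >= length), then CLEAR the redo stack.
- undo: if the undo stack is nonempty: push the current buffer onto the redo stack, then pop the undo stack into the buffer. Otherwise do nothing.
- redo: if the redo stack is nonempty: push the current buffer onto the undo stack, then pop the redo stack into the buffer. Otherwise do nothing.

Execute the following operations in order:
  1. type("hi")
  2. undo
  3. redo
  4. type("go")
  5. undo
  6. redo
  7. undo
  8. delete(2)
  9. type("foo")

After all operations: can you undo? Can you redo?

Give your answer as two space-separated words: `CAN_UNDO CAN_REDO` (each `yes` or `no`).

Answer: yes no

Derivation:
After op 1 (type): buf='hi' undo_depth=1 redo_depth=0
After op 2 (undo): buf='(empty)' undo_depth=0 redo_depth=1
After op 3 (redo): buf='hi' undo_depth=1 redo_depth=0
After op 4 (type): buf='higo' undo_depth=2 redo_depth=0
After op 5 (undo): buf='hi' undo_depth=1 redo_depth=1
After op 6 (redo): buf='higo' undo_depth=2 redo_depth=0
After op 7 (undo): buf='hi' undo_depth=1 redo_depth=1
After op 8 (delete): buf='(empty)' undo_depth=2 redo_depth=0
After op 9 (type): buf='foo' undo_depth=3 redo_depth=0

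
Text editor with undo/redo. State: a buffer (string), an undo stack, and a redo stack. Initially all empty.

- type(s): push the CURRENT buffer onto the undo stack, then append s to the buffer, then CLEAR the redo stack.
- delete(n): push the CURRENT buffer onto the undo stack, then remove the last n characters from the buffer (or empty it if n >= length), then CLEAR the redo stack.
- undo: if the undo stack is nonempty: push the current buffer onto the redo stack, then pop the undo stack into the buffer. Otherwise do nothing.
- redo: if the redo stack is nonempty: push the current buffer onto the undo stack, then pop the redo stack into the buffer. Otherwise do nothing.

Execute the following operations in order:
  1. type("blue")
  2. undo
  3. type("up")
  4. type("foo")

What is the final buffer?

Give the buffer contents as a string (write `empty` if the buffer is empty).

After op 1 (type): buf='blue' undo_depth=1 redo_depth=0
After op 2 (undo): buf='(empty)' undo_depth=0 redo_depth=1
After op 3 (type): buf='up' undo_depth=1 redo_depth=0
After op 4 (type): buf='upfoo' undo_depth=2 redo_depth=0

Answer: upfoo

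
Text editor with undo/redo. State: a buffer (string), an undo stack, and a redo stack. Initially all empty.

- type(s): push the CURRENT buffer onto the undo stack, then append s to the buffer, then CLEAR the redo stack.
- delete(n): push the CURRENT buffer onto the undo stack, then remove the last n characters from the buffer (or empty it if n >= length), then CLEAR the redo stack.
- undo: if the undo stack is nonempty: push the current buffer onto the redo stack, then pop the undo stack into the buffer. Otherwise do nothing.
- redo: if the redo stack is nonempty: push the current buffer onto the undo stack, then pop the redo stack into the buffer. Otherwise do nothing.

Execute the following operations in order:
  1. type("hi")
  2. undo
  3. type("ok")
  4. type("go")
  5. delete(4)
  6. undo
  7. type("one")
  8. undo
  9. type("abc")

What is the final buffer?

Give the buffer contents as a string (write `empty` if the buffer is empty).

Answer: okgoabc

Derivation:
After op 1 (type): buf='hi' undo_depth=1 redo_depth=0
After op 2 (undo): buf='(empty)' undo_depth=0 redo_depth=1
After op 3 (type): buf='ok' undo_depth=1 redo_depth=0
After op 4 (type): buf='okgo' undo_depth=2 redo_depth=0
After op 5 (delete): buf='(empty)' undo_depth=3 redo_depth=0
After op 6 (undo): buf='okgo' undo_depth=2 redo_depth=1
After op 7 (type): buf='okgoone' undo_depth=3 redo_depth=0
After op 8 (undo): buf='okgo' undo_depth=2 redo_depth=1
After op 9 (type): buf='okgoabc' undo_depth=3 redo_depth=0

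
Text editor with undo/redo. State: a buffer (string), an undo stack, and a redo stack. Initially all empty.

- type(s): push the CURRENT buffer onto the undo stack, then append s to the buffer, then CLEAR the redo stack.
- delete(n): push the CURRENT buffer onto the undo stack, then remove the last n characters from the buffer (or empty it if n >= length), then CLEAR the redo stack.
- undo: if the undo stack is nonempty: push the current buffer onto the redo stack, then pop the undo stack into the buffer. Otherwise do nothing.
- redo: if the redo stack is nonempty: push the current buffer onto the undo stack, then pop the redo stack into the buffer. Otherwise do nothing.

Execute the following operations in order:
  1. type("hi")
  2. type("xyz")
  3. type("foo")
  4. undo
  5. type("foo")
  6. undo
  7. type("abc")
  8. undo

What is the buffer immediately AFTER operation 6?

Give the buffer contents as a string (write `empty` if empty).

Answer: hixyz

Derivation:
After op 1 (type): buf='hi' undo_depth=1 redo_depth=0
After op 2 (type): buf='hixyz' undo_depth=2 redo_depth=0
After op 3 (type): buf='hixyzfoo' undo_depth=3 redo_depth=0
After op 4 (undo): buf='hixyz' undo_depth=2 redo_depth=1
After op 5 (type): buf='hixyzfoo' undo_depth=3 redo_depth=0
After op 6 (undo): buf='hixyz' undo_depth=2 redo_depth=1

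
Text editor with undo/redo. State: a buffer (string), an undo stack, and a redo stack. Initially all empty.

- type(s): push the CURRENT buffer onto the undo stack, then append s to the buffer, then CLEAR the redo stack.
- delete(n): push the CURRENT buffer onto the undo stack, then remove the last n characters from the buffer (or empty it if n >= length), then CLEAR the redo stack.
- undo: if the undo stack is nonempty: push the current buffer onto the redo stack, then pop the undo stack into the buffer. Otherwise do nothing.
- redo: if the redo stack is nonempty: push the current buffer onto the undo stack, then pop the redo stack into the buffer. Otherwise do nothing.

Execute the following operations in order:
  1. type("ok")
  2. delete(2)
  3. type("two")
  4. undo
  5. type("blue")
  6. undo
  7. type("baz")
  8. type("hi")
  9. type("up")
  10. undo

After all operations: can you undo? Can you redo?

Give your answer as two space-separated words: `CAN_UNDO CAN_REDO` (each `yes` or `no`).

After op 1 (type): buf='ok' undo_depth=1 redo_depth=0
After op 2 (delete): buf='(empty)' undo_depth=2 redo_depth=0
After op 3 (type): buf='two' undo_depth=3 redo_depth=0
After op 4 (undo): buf='(empty)' undo_depth=2 redo_depth=1
After op 5 (type): buf='blue' undo_depth=3 redo_depth=0
After op 6 (undo): buf='(empty)' undo_depth=2 redo_depth=1
After op 7 (type): buf='baz' undo_depth=3 redo_depth=0
After op 8 (type): buf='bazhi' undo_depth=4 redo_depth=0
After op 9 (type): buf='bazhiup' undo_depth=5 redo_depth=0
After op 10 (undo): buf='bazhi' undo_depth=4 redo_depth=1

Answer: yes yes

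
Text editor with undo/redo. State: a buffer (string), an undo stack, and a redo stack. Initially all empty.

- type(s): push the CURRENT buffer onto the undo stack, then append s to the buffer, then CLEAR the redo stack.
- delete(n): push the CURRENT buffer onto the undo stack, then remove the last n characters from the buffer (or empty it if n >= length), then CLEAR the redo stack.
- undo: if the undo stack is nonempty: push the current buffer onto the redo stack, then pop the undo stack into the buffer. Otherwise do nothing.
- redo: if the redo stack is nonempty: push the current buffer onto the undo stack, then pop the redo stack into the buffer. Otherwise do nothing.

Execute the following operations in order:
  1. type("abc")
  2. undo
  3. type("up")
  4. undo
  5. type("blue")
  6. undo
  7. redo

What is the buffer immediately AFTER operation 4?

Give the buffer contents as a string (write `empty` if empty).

Answer: empty

Derivation:
After op 1 (type): buf='abc' undo_depth=1 redo_depth=0
After op 2 (undo): buf='(empty)' undo_depth=0 redo_depth=1
After op 3 (type): buf='up' undo_depth=1 redo_depth=0
After op 4 (undo): buf='(empty)' undo_depth=0 redo_depth=1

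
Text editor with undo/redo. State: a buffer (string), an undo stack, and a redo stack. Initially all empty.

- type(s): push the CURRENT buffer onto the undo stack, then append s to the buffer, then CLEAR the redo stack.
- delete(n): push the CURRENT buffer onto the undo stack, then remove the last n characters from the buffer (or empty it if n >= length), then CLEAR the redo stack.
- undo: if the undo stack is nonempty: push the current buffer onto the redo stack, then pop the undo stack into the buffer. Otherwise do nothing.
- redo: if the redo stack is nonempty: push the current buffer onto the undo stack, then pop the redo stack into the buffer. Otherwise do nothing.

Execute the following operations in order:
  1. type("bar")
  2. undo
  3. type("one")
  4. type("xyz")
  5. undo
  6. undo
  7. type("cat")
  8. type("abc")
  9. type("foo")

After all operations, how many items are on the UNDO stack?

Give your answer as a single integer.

Answer: 3

Derivation:
After op 1 (type): buf='bar' undo_depth=1 redo_depth=0
After op 2 (undo): buf='(empty)' undo_depth=0 redo_depth=1
After op 3 (type): buf='one' undo_depth=1 redo_depth=0
After op 4 (type): buf='onexyz' undo_depth=2 redo_depth=0
After op 5 (undo): buf='one' undo_depth=1 redo_depth=1
After op 6 (undo): buf='(empty)' undo_depth=0 redo_depth=2
After op 7 (type): buf='cat' undo_depth=1 redo_depth=0
After op 8 (type): buf='catabc' undo_depth=2 redo_depth=0
After op 9 (type): buf='catabcfoo' undo_depth=3 redo_depth=0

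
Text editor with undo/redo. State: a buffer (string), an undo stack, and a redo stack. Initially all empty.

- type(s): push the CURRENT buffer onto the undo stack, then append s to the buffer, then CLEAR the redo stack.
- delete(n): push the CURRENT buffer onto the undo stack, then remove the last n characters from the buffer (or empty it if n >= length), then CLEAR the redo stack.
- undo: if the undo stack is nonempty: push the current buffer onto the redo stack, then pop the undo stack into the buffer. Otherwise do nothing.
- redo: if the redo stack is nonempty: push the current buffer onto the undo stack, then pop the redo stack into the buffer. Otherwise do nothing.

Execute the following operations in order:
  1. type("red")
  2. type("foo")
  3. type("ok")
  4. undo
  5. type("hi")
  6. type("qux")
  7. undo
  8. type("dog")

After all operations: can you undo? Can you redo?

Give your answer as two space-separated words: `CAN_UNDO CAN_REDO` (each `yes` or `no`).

After op 1 (type): buf='red' undo_depth=1 redo_depth=0
After op 2 (type): buf='redfoo' undo_depth=2 redo_depth=0
After op 3 (type): buf='redfoook' undo_depth=3 redo_depth=0
After op 4 (undo): buf='redfoo' undo_depth=2 redo_depth=1
After op 5 (type): buf='redfoohi' undo_depth=3 redo_depth=0
After op 6 (type): buf='redfoohiqux' undo_depth=4 redo_depth=0
After op 7 (undo): buf='redfoohi' undo_depth=3 redo_depth=1
After op 8 (type): buf='redfoohidog' undo_depth=4 redo_depth=0

Answer: yes no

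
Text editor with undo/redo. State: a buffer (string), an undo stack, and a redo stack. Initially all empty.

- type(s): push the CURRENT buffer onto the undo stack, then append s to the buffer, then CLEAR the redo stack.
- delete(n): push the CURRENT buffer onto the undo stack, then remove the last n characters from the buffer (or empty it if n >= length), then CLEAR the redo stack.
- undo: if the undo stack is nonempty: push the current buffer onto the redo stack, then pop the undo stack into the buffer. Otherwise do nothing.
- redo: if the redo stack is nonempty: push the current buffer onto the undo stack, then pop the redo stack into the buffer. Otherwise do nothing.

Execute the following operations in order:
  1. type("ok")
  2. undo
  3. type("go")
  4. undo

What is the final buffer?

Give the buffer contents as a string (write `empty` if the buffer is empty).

Answer: empty

Derivation:
After op 1 (type): buf='ok' undo_depth=1 redo_depth=0
After op 2 (undo): buf='(empty)' undo_depth=0 redo_depth=1
After op 3 (type): buf='go' undo_depth=1 redo_depth=0
After op 4 (undo): buf='(empty)' undo_depth=0 redo_depth=1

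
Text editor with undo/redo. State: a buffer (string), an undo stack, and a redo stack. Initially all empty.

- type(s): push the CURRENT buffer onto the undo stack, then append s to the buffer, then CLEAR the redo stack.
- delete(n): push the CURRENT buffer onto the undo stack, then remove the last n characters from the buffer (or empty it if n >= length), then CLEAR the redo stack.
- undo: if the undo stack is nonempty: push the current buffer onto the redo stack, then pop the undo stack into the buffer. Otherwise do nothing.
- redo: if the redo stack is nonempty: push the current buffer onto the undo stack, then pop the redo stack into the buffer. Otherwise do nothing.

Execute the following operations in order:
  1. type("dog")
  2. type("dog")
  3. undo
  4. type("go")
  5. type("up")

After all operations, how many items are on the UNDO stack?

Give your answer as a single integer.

After op 1 (type): buf='dog' undo_depth=1 redo_depth=0
After op 2 (type): buf='dogdog' undo_depth=2 redo_depth=0
After op 3 (undo): buf='dog' undo_depth=1 redo_depth=1
After op 4 (type): buf='doggo' undo_depth=2 redo_depth=0
After op 5 (type): buf='doggoup' undo_depth=3 redo_depth=0

Answer: 3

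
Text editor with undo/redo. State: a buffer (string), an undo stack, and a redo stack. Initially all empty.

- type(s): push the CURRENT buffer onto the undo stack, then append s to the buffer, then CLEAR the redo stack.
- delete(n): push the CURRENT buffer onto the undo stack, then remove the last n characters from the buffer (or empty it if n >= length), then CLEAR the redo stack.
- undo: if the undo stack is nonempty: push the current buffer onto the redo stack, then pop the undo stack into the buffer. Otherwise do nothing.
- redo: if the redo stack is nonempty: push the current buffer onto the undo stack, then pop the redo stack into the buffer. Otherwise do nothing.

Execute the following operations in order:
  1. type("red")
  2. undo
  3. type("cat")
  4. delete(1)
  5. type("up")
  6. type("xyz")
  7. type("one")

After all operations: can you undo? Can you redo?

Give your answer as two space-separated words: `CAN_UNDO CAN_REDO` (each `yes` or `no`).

Answer: yes no

Derivation:
After op 1 (type): buf='red' undo_depth=1 redo_depth=0
After op 2 (undo): buf='(empty)' undo_depth=0 redo_depth=1
After op 3 (type): buf='cat' undo_depth=1 redo_depth=0
After op 4 (delete): buf='ca' undo_depth=2 redo_depth=0
After op 5 (type): buf='caup' undo_depth=3 redo_depth=0
After op 6 (type): buf='caupxyz' undo_depth=4 redo_depth=0
After op 7 (type): buf='caupxyzone' undo_depth=5 redo_depth=0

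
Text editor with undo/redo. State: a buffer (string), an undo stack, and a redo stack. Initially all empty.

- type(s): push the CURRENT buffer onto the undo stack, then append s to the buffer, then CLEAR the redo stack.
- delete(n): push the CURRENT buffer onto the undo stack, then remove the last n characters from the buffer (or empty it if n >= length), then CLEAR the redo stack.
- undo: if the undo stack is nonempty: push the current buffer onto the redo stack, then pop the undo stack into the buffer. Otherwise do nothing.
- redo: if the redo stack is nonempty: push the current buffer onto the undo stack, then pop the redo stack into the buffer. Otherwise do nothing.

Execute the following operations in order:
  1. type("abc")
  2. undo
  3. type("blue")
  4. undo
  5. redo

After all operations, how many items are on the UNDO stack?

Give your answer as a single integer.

After op 1 (type): buf='abc' undo_depth=1 redo_depth=0
After op 2 (undo): buf='(empty)' undo_depth=0 redo_depth=1
After op 3 (type): buf='blue' undo_depth=1 redo_depth=0
After op 4 (undo): buf='(empty)' undo_depth=0 redo_depth=1
After op 5 (redo): buf='blue' undo_depth=1 redo_depth=0

Answer: 1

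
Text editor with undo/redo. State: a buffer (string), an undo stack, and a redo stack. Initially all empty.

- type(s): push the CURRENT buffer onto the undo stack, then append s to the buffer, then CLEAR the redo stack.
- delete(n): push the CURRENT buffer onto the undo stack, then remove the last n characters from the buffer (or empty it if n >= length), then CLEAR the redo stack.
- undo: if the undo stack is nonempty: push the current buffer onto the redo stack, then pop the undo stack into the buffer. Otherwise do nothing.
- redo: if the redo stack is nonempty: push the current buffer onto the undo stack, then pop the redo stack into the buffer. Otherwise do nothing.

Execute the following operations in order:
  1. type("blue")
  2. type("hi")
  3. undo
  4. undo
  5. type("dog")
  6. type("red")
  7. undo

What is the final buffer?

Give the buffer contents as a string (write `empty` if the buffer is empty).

Answer: dog

Derivation:
After op 1 (type): buf='blue' undo_depth=1 redo_depth=0
After op 2 (type): buf='bluehi' undo_depth=2 redo_depth=0
After op 3 (undo): buf='blue' undo_depth=1 redo_depth=1
After op 4 (undo): buf='(empty)' undo_depth=0 redo_depth=2
After op 5 (type): buf='dog' undo_depth=1 redo_depth=0
After op 6 (type): buf='dogred' undo_depth=2 redo_depth=0
After op 7 (undo): buf='dog' undo_depth=1 redo_depth=1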